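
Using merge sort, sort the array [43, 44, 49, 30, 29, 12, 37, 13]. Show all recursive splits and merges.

Merge sort trace:

Split: [43, 44, 49, 30, 29, 12, 37, 13] -> [43, 44, 49, 30] and [29, 12, 37, 13]
  Split: [43, 44, 49, 30] -> [43, 44] and [49, 30]
    Split: [43, 44] -> [43] and [44]
    Merge: [43] + [44] -> [43, 44]
    Split: [49, 30] -> [49] and [30]
    Merge: [49] + [30] -> [30, 49]
  Merge: [43, 44] + [30, 49] -> [30, 43, 44, 49]
  Split: [29, 12, 37, 13] -> [29, 12] and [37, 13]
    Split: [29, 12] -> [29] and [12]
    Merge: [29] + [12] -> [12, 29]
    Split: [37, 13] -> [37] and [13]
    Merge: [37] + [13] -> [13, 37]
  Merge: [12, 29] + [13, 37] -> [12, 13, 29, 37]
Merge: [30, 43, 44, 49] + [12, 13, 29, 37] -> [12, 13, 29, 30, 37, 43, 44, 49]

Final sorted array: [12, 13, 29, 30, 37, 43, 44, 49]

The merge sort proceeds by recursively splitting the array and merging sorted halves.
After all merges, the sorted array is [12, 13, 29, 30, 37, 43, 44, 49].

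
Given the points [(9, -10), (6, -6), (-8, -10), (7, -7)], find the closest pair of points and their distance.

Computing all pairwise distances among 4 points:

d((9, -10), (6, -6)) = 5.0
d((9, -10), (-8, -10)) = 17.0
d((9, -10), (7, -7)) = 3.6056
d((6, -6), (-8, -10)) = 14.5602
d((6, -6), (7, -7)) = 1.4142 <-- minimum
d((-8, -10), (7, -7)) = 15.2971

Closest pair: (6, -6) and (7, -7) with distance 1.4142

The closest pair is (6, -6) and (7, -7) with Euclidean distance 1.4142. For 4 points, brute-force pairwise comparison is shown above. For large n, the divide-and-conquer algorithm (sort by x, recurse on halves, check the dividing strip) achieves O(n log n).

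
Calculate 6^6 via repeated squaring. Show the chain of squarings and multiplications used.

Computing 6^6 by squaring (build up from 6^1; each line after the first costs one multiplication):

6^1 = 6
6^2 = (6^1)^2 = 6^2 = 36
6^3 = 6 * 6^2 = 6 * 36 = 216
6^6 = (6^3)^2 = 216^2 = 46656

Result: 46656
Multiplications needed: 3 (3 lines after 6^1)

6^6 = 46656. Using exponentiation by squaring, this requires 3 multiplications. The key idea: if the exponent is even, square the half-power; if odd, multiply by the base once.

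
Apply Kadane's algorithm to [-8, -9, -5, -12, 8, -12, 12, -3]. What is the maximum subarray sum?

Using Kadane's algorithm on [-8, -9, -5, -12, 8, -12, 12, -3]:

Scanning through the array:
Position 1 (value -9): max_ending_here = -9, max_so_far = -8
Position 2 (value -5): max_ending_here = -5, max_so_far = -5
Position 3 (value -12): max_ending_here = -12, max_so_far = -5
Position 4 (value 8): max_ending_here = 8, max_so_far = 8
Position 5 (value -12): max_ending_here = -4, max_so_far = 8
Position 6 (value 12): max_ending_here = 12, max_so_far = 12
Position 7 (value -3): max_ending_here = 9, max_so_far = 12

Maximum subarray: [12]
Maximum sum: 12

The maximum subarray is [12] with sum 12. This subarray runs from index 6 to index 6.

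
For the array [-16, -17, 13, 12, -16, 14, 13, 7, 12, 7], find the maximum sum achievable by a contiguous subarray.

Using Kadane's algorithm on [-16, -17, 13, 12, -16, 14, 13, 7, 12, 7]:

Scanning through the array:
Position 1 (value -17): max_ending_here = -17, max_so_far = -16
Position 2 (value 13): max_ending_here = 13, max_so_far = 13
Position 3 (value 12): max_ending_here = 25, max_so_far = 25
Position 4 (value -16): max_ending_here = 9, max_so_far = 25
Position 5 (value 14): max_ending_here = 23, max_so_far = 25
Position 6 (value 13): max_ending_here = 36, max_so_far = 36
Position 7 (value 7): max_ending_here = 43, max_so_far = 43
Position 8 (value 12): max_ending_here = 55, max_so_far = 55
Position 9 (value 7): max_ending_here = 62, max_so_far = 62

Maximum subarray: [13, 12, -16, 14, 13, 7, 12, 7]
Maximum sum: 62

The maximum subarray is [13, 12, -16, 14, 13, 7, 12, 7] with sum 62. This subarray runs from index 2 to index 9.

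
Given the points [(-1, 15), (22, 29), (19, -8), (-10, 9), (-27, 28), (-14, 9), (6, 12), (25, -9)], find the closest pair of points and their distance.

Computing all pairwise distances among 8 points:

d((-1, 15), (22, 29)) = 26.9258
d((-1, 15), (19, -8)) = 30.4795
d((-1, 15), (-10, 9)) = 10.8167
d((-1, 15), (-27, 28)) = 29.0689
d((-1, 15), (-14, 9)) = 14.3178
d((-1, 15), (6, 12)) = 7.6158
d((-1, 15), (25, -9)) = 35.3836
d((22, 29), (19, -8)) = 37.1214
d((22, 29), (-10, 9)) = 37.7359
d((22, 29), (-27, 28)) = 49.0102
d((22, 29), (-14, 9)) = 41.1825
d((22, 29), (6, 12)) = 23.3452
d((22, 29), (25, -9)) = 38.1182
d((19, -8), (-10, 9)) = 33.6155
d((19, -8), (-27, 28)) = 58.4123
d((19, -8), (-14, 9)) = 37.1214
d((19, -8), (6, 12)) = 23.8537
d((19, -8), (25, -9)) = 6.0828
d((-10, 9), (-27, 28)) = 25.4951
d((-10, 9), (-14, 9)) = 4.0 <-- minimum
d((-10, 9), (6, 12)) = 16.2788
d((-10, 9), (25, -9)) = 39.3573
d((-27, 28), (-14, 9)) = 23.0217
d((-27, 28), (6, 12)) = 36.6742
d((-27, 28), (25, -9)) = 63.8201
d((-14, 9), (6, 12)) = 20.2237
d((-14, 9), (25, -9)) = 42.9535
d((6, 12), (25, -9)) = 28.3196

Closest pair: (-10, 9) and (-14, 9) with distance 4.0

The closest pair is (-10, 9) and (-14, 9) with Euclidean distance 4.0. For 8 points, brute-force pairwise comparison is shown above. For large n, the divide-and-conquer algorithm (sort by x, recurse on halves, check the dividing strip) achieves O(n log n).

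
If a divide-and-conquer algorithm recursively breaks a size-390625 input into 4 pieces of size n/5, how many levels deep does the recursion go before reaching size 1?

For divide and conquer with division factor 5:

Problem sizes at each level:
Level 0: 390625
Level 1: 78125
Level 2: 15625
Level 3: 3125
Level 4: 625
Level 5: 125
Level 6: 25
Level 7: 5
Level 8: 1

The root is level 0 and the size-1 base case is level 8 (the tree spans levels 0 through 8, i.e. 9 levels counting the root), so the depth is the number of divisions: log_5(390625) = 8

The recursion tree depth is log_5(390625) = 8. At each level, the problem size is divided by 5, so it takes 8 divisions to reduce to a base case of size 1. The algorithm makes 4 recursive calls at each level.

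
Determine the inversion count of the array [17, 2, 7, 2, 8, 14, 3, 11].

Finding inversions in [17, 2, 7, 2, 8, 14, 3, 11]:

(0, 1): arr[0]=17 > arr[1]=2
(0, 2): arr[0]=17 > arr[2]=7
(0, 3): arr[0]=17 > arr[3]=2
(0, 4): arr[0]=17 > arr[4]=8
(0, 5): arr[0]=17 > arr[5]=14
(0, 6): arr[0]=17 > arr[6]=3
(0, 7): arr[0]=17 > arr[7]=11
(2, 3): arr[2]=7 > arr[3]=2
(2, 6): arr[2]=7 > arr[6]=3
(4, 6): arr[4]=8 > arr[6]=3
(5, 6): arr[5]=14 > arr[6]=3
(5, 7): arr[5]=14 > arr[7]=11

Total inversions: 12

The array has 12 inversion(s): (0,1), (0,2), (0,3), (0,4), (0,5), (0,6), (0,7), (2,3), (2,6), (4,6), (5,6), (5,7). Each pair (i,j) satisfies i < j and arr[i] > arr[j].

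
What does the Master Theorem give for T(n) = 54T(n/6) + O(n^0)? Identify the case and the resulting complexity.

Master Theorem for T(n) = 54T(n/6) + O(n^0):

a = 54, b = 6, c = 0
log_b(a) = log_6(54) = 2.2263

Case 1: c = 0 < log_6(54) = 2.2263
T(n) = O(n^(log_6 54))

For T(n) = 54T(n/6) + O(n^0): log_6(54) = 2.2263. This is Case 1 of the Master Theorem (c < log_b(a), work dominated by leaves), giving O(n^(log_6 54)).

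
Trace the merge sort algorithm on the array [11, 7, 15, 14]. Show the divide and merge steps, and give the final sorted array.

Merge sort trace:

Split: [11, 7, 15, 14] -> [11, 7] and [15, 14]
  Split: [11, 7] -> [11] and [7]
  Merge: [11] + [7] -> [7, 11]
  Split: [15, 14] -> [15] and [14]
  Merge: [15] + [14] -> [14, 15]
Merge: [7, 11] + [14, 15] -> [7, 11, 14, 15]

Final sorted array: [7, 11, 14, 15]

The merge sort proceeds by recursively splitting the array and merging sorted halves.
After all merges, the sorted array is [7, 11, 14, 15].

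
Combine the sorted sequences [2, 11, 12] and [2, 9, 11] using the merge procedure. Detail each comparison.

Merging process:

Compare 2 vs 2: take 2 from left. Merged: [2]
Compare 11 vs 2: take 2 from right. Merged: [2, 2]
Compare 11 vs 9: take 9 from right. Merged: [2, 2, 9]
Compare 11 vs 11: take 11 from left. Merged: [2, 2, 9, 11]
Compare 12 vs 11: take 11 from right. Merged: [2, 2, 9, 11, 11]
Append remaining from left: [12]. Merged: [2, 2, 9, 11, 11, 12]

Final merged array: [2, 2, 9, 11, 11, 12]
Total comparisons: 5

The merged array is [2, 2, 9, 11, 11, 12], requiring 5 comparisons. The merge step runs in O(n) time where n is the total number of elements.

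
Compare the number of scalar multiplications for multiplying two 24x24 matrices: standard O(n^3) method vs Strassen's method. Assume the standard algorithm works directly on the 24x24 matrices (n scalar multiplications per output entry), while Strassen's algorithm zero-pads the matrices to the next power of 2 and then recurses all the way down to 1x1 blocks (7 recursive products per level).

Matrix multiplication for 24x24 matrices:

Strassen's algorithm requires power-of-2 dimensions. Pad 24x24 to 32x32 (next power of 2).

Standard algorithm: 24^3 = 13824 multiplications
Strassen's algorithm: 7^(log2(32)) = 7^5 = 16807 multiplications
Difference: 13824 - 16807 = -2983 (Strassen uses MORE here due to padding overhead — for small or just-over-power-of-2 n, padding can outweigh the per-level savings)

Standard: 13824 multiplications (24^3). Strassen: 16807 multiplications (7^5, after padding to 32x32). Strassen reduces 8 recursive multiplications to 7 at each level.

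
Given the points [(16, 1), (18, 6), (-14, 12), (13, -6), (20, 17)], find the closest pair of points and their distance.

Computing all pairwise distances among 5 points:

d((16, 1), (18, 6)) = 5.3852 <-- minimum
d((16, 1), (-14, 12)) = 31.9531
d((16, 1), (13, -6)) = 7.6158
d((16, 1), (20, 17)) = 16.4924
d((18, 6), (-14, 12)) = 32.5576
d((18, 6), (13, -6)) = 13.0
d((18, 6), (20, 17)) = 11.1803
d((-14, 12), (13, -6)) = 32.45
d((-14, 12), (20, 17)) = 34.3657
d((13, -6), (20, 17)) = 24.0416

Closest pair: (16, 1) and (18, 6) with distance 5.3852

The closest pair is (16, 1) and (18, 6) with Euclidean distance 5.3852. For 5 points, brute-force pairwise comparison is shown above. For large n, the divide-and-conquer algorithm (sort by x, recurse on halves, check the dividing strip) achieves O(n log n).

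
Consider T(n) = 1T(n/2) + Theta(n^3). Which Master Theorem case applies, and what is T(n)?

Master Theorem for T(n) = 1T(n/2) + O(n^3):

a = 1, b = 2, c = 3
log_b(a) = log_2(1) = 0.0000

Case 3: c = 3 > log_2(1) = 0.0000
T(n) = O(n^3) = O(n^3)

For T(n) = 1T(n/2) + O(n^3): log_2(1) = 0.0000. This is Case 3 of the Master Theorem (c > log_b(a), work dominated by root), giving O(n^3).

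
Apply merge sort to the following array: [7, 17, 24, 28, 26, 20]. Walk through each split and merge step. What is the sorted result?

Merge sort trace:

Split: [7, 17, 24, 28, 26, 20] -> [7, 17, 24] and [28, 26, 20]
  Split: [7, 17, 24] -> [7] and [17, 24]
    Split: [17, 24] -> [17] and [24]
    Merge: [17] + [24] -> [17, 24]
  Merge: [7] + [17, 24] -> [7, 17, 24]
  Split: [28, 26, 20] -> [28] and [26, 20]
    Split: [26, 20] -> [26] and [20]
    Merge: [26] + [20] -> [20, 26]
  Merge: [28] + [20, 26] -> [20, 26, 28]
Merge: [7, 17, 24] + [20, 26, 28] -> [7, 17, 20, 24, 26, 28]

Final sorted array: [7, 17, 20, 24, 26, 28]

The merge sort proceeds by recursively splitting the array and merging sorted halves.
After all merges, the sorted array is [7, 17, 20, 24, 26, 28].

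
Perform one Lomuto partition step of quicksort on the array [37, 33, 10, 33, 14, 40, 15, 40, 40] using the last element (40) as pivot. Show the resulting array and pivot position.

Lomuto partition with pivot = 40:

Initial array: [37, 33, 10, 33, 14, 40, 15, 40, 40]

arr[0]=37 <= 40: swap with position 0, array becomes [37, 33, 10, 33, 14, 40, 15, 40, 40]
arr[1]=33 <= 40: swap with position 1, array becomes [37, 33, 10, 33, 14, 40, 15, 40, 40]
arr[2]=10 <= 40: swap with position 2, array becomes [37, 33, 10, 33, 14, 40, 15, 40, 40]
arr[3]=33 <= 40: swap with position 3, array becomes [37, 33, 10, 33, 14, 40, 15, 40, 40]
arr[4]=14 <= 40: swap with position 4, array becomes [37, 33, 10, 33, 14, 40, 15, 40, 40]
arr[5]=40 <= 40: swap with position 5, array becomes [37, 33, 10, 33, 14, 40, 15, 40, 40]
arr[6]=15 <= 40: swap with position 6, array becomes [37, 33, 10, 33, 14, 40, 15, 40, 40]
arr[7]=40 <= 40: swap with position 7, array becomes [37, 33, 10, 33, 14, 40, 15, 40, 40]

Place pivot at position 8: [37, 33, 10, 33, 14, 40, 15, 40, 40]
Pivot position: 8

After partitioning with pivot 40, the array becomes [37, 33, 10, 33, 14, 40, 15, 40, 40]. The pivot is placed at index 8. All elements to the left of the pivot are <= 40, and all elements to the right are > 40.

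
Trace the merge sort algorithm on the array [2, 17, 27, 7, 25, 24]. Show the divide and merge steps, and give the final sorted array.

Merge sort trace:

Split: [2, 17, 27, 7, 25, 24] -> [2, 17, 27] and [7, 25, 24]
  Split: [2, 17, 27] -> [2] and [17, 27]
    Split: [17, 27] -> [17] and [27]
    Merge: [17] + [27] -> [17, 27]
  Merge: [2] + [17, 27] -> [2, 17, 27]
  Split: [7, 25, 24] -> [7] and [25, 24]
    Split: [25, 24] -> [25] and [24]
    Merge: [25] + [24] -> [24, 25]
  Merge: [7] + [24, 25] -> [7, 24, 25]
Merge: [2, 17, 27] + [7, 24, 25] -> [2, 7, 17, 24, 25, 27]

Final sorted array: [2, 7, 17, 24, 25, 27]

The merge sort proceeds by recursively splitting the array and merging sorted halves.
After all merges, the sorted array is [2, 7, 17, 24, 25, 27].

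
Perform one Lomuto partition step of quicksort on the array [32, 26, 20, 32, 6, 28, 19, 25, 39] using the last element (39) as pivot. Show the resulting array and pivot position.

Lomuto partition with pivot = 39:

Initial array: [32, 26, 20, 32, 6, 28, 19, 25, 39]

arr[0]=32 <= 39: swap with position 0, array becomes [32, 26, 20, 32, 6, 28, 19, 25, 39]
arr[1]=26 <= 39: swap with position 1, array becomes [32, 26, 20, 32, 6, 28, 19, 25, 39]
arr[2]=20 <= 39: swap with position 2, array becomes [32, 26, 20, 32, 6, 28, 19, 25, 39]
arr[3]=32 <= 39: swap with position 3, array becomes [32, 26, 20, 32, 6, 28, 19, 25, 39]
arr[4]=6 <= 39: swap with position 4, array becomes [32, 26, 20, 32, 6, 28, 19, 25, 39]
arr[5]=28 <= 39: swap with position 5, array becomes [32, 26, 20, 32, 6, 28, 19, 25, 39]
arr[6]=19 <= 39: swap with position 6, array becomes [32, 26, 20, 32, 6, 28, 19, 25, 39]
arr[7]=25 <= 39: swap with position 7, array becomes [32, 26, 20, 32, 6, 28, 19, 25, 39]

Place pivot at position 8: [32, 26, 20, 32, 6, 28, 19, 25, 39]
Pivot position: 8

After partitioning with pivot 39, the array becomes [32, 26, 20, 32, 6, 28, 19, 25, 39]. The pivot is placed at index 8. All elements to the left of the pivot are <= 39, and all elements to the right are > 39.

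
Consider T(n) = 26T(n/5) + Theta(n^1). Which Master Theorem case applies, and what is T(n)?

Master Theorem for T(n) = 26T(n/5) + O(n^1):

a = 26, b = 5, c = 1
log_b(a) = log_5(26) = 2.0244

Case 1: c = 1 < log_5(26) = 2.0244
T(n) = O(n^(log_5 26))

For T(n) = 26T(n/5) + O(n^1): log_5(26) = 2.0244. This is Case 1 of the Master Theorem (c < log_b(a), work dominated by leaves), giving O(n^(log_5 26)).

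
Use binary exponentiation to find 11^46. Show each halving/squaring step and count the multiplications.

Computing 11^46 by squaring (build up from 11^1; each line after the first costs one multiplication):

11^1 = 11
11^2 = (11^1)^2 = 11^2 = 121
11^4 = (11^2)^2 = 121^2 = 14641
11^5 = 11 * 11^4 = 11 * 14641 = 161051
11^10 = (11^5)^2 = 161051^2 = 25937424601
11^11 = 11 * 11^10 = 11 * 25937424601 = 285311670611
11^22 = (11^11)^2 = 285311670611^2 = 81402749386839761113321
11^23 = 11 * 11^22 = 11 * 81402749386839761113321 = 895430243255237372246531
11^46 = (11^23)^2 = 895430243255237372246531^2 = 801795320536133573571931534665380233173841533961

Result: 801795320536133573571931534665380233173841533961
Multiplications needed: 8 (8 lines after 11^1)

11^46 = 801795320536133573571931534665380233173841533961. Using exponentiation by squaring, this requires 8 multiplications. The key idea: if the exponent is even, square the half-power; if odd, multiply by the base once.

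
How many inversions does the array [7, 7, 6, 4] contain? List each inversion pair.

Finding inversions in [7, 7, 6, 4]:

(0, 2): arr[0]=7 > arr[2]=6
(0, 3): arr[0]=7 > arr[3]=4
(1, 2): arr[1]=7 > arr[2]=6
(1, 3): arr[1]=7 > arr[3]=4
(2, 3): arr[2]=6 > arr[3]=4

Total inversions: 5

The array has 5 inversion(s): (0,2), (0,3), (1,2), (1,3), (2,3). Each pair (i,j) satisfies i < j and arr[i] > arr[j].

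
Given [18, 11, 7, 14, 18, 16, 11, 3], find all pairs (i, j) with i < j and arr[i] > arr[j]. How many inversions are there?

Finding inversions in [18, 11, 7, 14, 18, 16, 11, 3]:

(0, 1): arr[0]=18 > arr[1]=11
(0, 2): arr[0]=18 > arr[2]=7
(0, 3): arr[0]=18 > arr[3]=14
(0, 5): arr[0]=18 > arr[5]=16
(0, 6): arr[0]=18 > arr[6]=11
(0, 7): arr[0]=18 > arr[7]=3
(1, 2): arr[1]=11 > arr[2]=7
(1, 7): arr[1]=11 > arr[7]=3
(2, 7): arr[2]=7 > arr[7]=3
(3, 6): arr[3]=14 > arr[6]=11
(3, 7): arr[3]=14 > arr[7]=3
(4, 5): arr[4]=18 > arr[5]=16
(4, 6): arr[4]=18 > arr[6]=11
(4, 7): arr[4]=18 > arr[7]=3
(5, 6): arr[5]=16 > arr[6]=11
(5, 7): arr[5]=16 > arr[7]=3
(6, 7): arr[6]=11 > arr[7]=3

Total inversions: 17

The array has 17 inversion(s): (0,1), (0,2), (0,3), (0,5), (0,6), (0,7), (1,2), (1,7), (2,7), (3,6), (3,7), (4,5), (4,6), (4,7), (5,6), (5,7), (6,7). Each pair (i,j) satisfies i < j and arr[i] > arr[j].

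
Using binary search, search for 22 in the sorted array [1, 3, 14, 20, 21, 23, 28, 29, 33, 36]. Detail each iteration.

Binary search for 22 in [1, 3, 14, 20, 21, 23, 28, 29, 33, 36]:

lo=0, hi=9, mid=4, arr[mid]=21 -> 21 < 22, search right half
lo=5, hi=9, mid=7, arr[mid]=29 -> 29 > 22, search left half
lo=5, hi=6, mid=5, arr[mid]=23 -> 23 > 22, search left half
lo=5 > hi=4, target 22 not found

Binary search determines that 22 is not in the array after 3 comparisons. The search space was exhausted without finding the target.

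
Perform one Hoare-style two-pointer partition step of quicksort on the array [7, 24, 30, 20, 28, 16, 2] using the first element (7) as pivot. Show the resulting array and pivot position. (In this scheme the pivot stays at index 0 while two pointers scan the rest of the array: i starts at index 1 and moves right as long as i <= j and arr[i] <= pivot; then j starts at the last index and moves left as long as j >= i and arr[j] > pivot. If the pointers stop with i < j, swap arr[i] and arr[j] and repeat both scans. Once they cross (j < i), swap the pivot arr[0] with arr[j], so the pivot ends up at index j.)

Hoare-style two-pointer partition with pivot = 7:

Initial array: [7, 24, 30, 20, 28, 16, 2]

Pointers start at i = 1, j = 6.
i stops at index 1 (arr[1]=24 > 7), j stops at index 6 (arr[6]=2 <= 7): swap arr[1] and arr[6], array becomes [7, 2, 30, 20, 28, 16, 24]
i ends at 2, j ends at 1: the pointers have crossed (j < i), so scanning stops.

Swap pivot arr[0] with arr[1] to place pivot at position 1: [2, 7, 30, 20, 28, 16, 24]
Pivot position: 1

After partitioning with pivot 7, the array becomes [2, 7, 30, 20, 28, 16, 24]. The pivot is placed at index 1. All elements to the left of the pivot are <= 7, and all elements to the right are > 7.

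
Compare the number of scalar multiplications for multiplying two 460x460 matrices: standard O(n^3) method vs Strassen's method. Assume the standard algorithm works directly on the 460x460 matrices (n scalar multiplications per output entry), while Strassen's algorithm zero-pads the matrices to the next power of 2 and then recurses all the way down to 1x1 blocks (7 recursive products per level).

Matrix multiplication for 460x460 matrices:

Strassen's algorithm requires power-of-2 dimensions. Pad 460x460 to 512x512 (next power of 2).

Standard algorithm: 460^3 = 97336000 multiplications
Strassen's algorithm: 7^(log2(512)) = 7^9 = 40353607 multiplications
Savings: 97336000 - 40353607 = 56982393 multiplications

Standard: 97336000 multiplications (460^3). Strassen: 40353607 multiplications (7^9, after padding to 512x512). Strassen reduces 8 recursive multiplications to 7 at each level.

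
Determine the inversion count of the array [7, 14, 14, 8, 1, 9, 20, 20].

Finding inversions in [7, 14, 14, 8, 1, 9, 20, 20]:

(0, 4): arr[0]=7 > arr[4]=1
(1, 3): arr[1]=14 > arr[3]=8
(1, 4): arr[1]=14 > arr[4]=1
(1, 5): arr[1]=14 > arr[5]=9
(2, 3): arr[2]=14 > arr[3]=8
(2, 4): arr[2]=14 > arr[4]=1
(2, 5): arr[2]=14 > arr[5]=9
(3, 4): arr[3]=8 > arr[4]=1

Total inversions: 8

The array has 8 inversion(s): (0,4), (1,3), (1,4), (1,5), (2,3), (2,4), (2,5), (3,4). Each pair (i,j) satisfies i < j and arr[i] > arr[j].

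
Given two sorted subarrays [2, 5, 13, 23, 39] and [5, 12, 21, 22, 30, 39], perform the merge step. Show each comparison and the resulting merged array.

Merging process:

Compare 2 vs 5: take 2 from left. Merged: [2]
Compare 5 vs 5: take 5 from left. Merged: [2, 5]
Compare 13 vs 5: take 5 from right. Merged: [2, 5, 5]
Compare 13 vs 12: take 12 from right. Merged: [2, 5, 5, 12]
Compare 13 vs 21: take 13 from left. Merged: [2, 5, 5, 12, 13]
Compare 23 vs 21: take 21 from right. Merged: [2, 5, 5, 12, 13, 21]
Compare 23 vs 22: take 22 from right. Merged: [2, 5, 5, 12, 13, 21, 22]
Compare 23 vs 30: take 23 from left. Merged: [2, 5, 5, 12, 13, 21, 22, 23]
Compare 39 vs 30: take 30 from right. Merged: [2, 5, 5, 12, 13, 21, 22, 23, 30]
Compare 39 vs 39: take 39 from left. Merged: [2, 5, 5, 12, 13, 21, 22, 23, 30, 39]
Append remaining from right: [39]. Merged: [2, 5, 5, 12, 13, 21, 22, 23, 30, 39, 39]

Final merged array: [2, 5, 5, 12, 13, 21, 22, 23, 30, 39, 39]
Total comparisons: 10

The merged array is [2, 5, 5, 12, 13, 21, 22, 23, 30, 39, 39], requiring 10 comparisons. The merge step runs in O(n) time where n is the total number of elements.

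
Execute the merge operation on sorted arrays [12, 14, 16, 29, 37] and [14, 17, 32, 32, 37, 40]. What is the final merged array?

Merging process:

Compare 12 vs 14: take 12 from left. Merged: [12]
Compare 14 vs 14: take 14 from left. Merged: [12, 14]
Compare 16 vs 14: take 14 from right. Merged: [12, 14, 14]
Compare 16 vs 17: take 16 from left. Merged: [12, 14, 14, 16]
Compare 29 vs 17: take 17 from right. Merged: [12, 14, 14, 16, 17]
Compare 29 vs 32: take 29 from left. Merged: [12, 14, 14, 16, 17, 29]
Compare 37 vs 32: take 32 from right. Merged: [12, 14, 14, 16, 17, 29, 32]
Compare 37 vs 32: take 32 from right. Merged: [12, 14, 14, 16, 17, 29, 32, 32]
Compare 37 vs 37: take 37 from left. Merged: [12, 14, 14, 16, 17, 29, 32, 32, 37]
Append remaining from right: [37, 40]. Merged: [12, 14, 14, 16, 17, 29, 32, 32, 37, 37, 40]

Final merged array: [12, 14, 14, 16, 17, 29, 32, 32, 37, 37, 40]
Total comparisons: 9

The merged array is [12, 14, 14, 16, 17, 29, 32, 32, 37, 37, 40], requiring 9 comparisons. The merge step runs in O(n) time where n is the total number of elements.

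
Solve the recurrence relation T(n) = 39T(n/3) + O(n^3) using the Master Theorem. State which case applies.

Master Theorem for T(n) = 39T(n/3) + O(n^3):

a = 39, b = 3, c = 3
log_b(a) = log_3(39) = 3.3347

Case 1: c = 3 < log_3(39) = 3.3347
T(n) = O(n^(log_3 39))

For T(n) = 39T(n/3) + O(n^3): log_3(39) = 3.3347. This is Case 1 of the Master Theorem (c < log_b(a), work dominated by leaves), giving O(n^(log_3 39)).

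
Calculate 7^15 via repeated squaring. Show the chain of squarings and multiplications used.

Computing 7^15 by squaring (build up from 7^1; each line after the first costs one multiplication):

7^1 = 7
7^2 = (7^1)^2 = 7^2 = 49
7^3 = 7 * 7^2 = 7 * 49 = 343
7^6 = (7^3)^2 = 343^2 = 117649
7^7 = 7 * 7^6 = 7 * 117649 = 823543
7^14 = (7^7)^2 = 823543^2 = 678223072849
7^15 = 7 * 7^14 = 7 * 678223072849 = 4747561509943

Result: 4747561509943
Multiplications needed: 6 (6 lines after 7^1)

7^15 = 4747561509943. Using exponentiation by squaring, this requires 6 multiplications. The key idea: if the exponent is even, square the half-power; if odd, multiply by the base once.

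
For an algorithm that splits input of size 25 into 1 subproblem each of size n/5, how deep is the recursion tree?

For divide and conquer with division factor 5:

Problem sizes at each level:
Level 0: 25
Level 1: 5
Level 2: 1

The root is level 0 and the size-1 base case is level 2 (the tree spans levels 0 through 2, i.e. 3 levels counting the root), so the depth is the number of divisions: log_5(25) = 2

The recursion tree depth is log_5(25) = 2. At each level, the problem size is divided by 5, so it takes 2 divisions to reduce to a base case of size 1. The algorithm makes 1 recursive call at each level.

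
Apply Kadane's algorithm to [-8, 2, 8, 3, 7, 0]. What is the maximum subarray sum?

Using Kadane's algorithm on [-8, 2, 8, 3, 7, 0]:

Scanning through the array:
Position 1 (value 2): max_ending_here = 2, max_so_far = 2
Position 2 (value 8): max_ending_here = 10, max_so_far = 10
Position 3 (value 3): max_ending_here = 13, max_so_far = 13
Position 4 (value 7): max_ending_here = 20, max_so_far = 20
Position 5 (value 0): max_ending_here = 20, max_so_far = 20

Maximum subarray: [2, 8, 3, 7]
Maximum sum: 20

The maximum subarray is [2, 8, 3, 7] with sum 20. This subarray runs from index 1 to index 4.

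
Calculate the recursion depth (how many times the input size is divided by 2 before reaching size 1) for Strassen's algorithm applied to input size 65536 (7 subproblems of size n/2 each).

For divide and conquer with division factor 2:

Problem sizes at each level:
Level 0: 65536
Level 1: 32768
Level 2: 16384
Level 3: 8192
Level 4: 4096
Level 5: 2048
Level 6: 1024
Level 7: 512
Level 8: 256
Level 9: 128
Level 10: 64
Level 11: 32
Level 12: 16
Level 13: 8
Level 14: 4
Level 15: 2
Level 16: 1

The root is level 0 and the size-1 base case is level 16 (the tree spans levels 0 through 16, i.e. 17 levels counting the root), so the depth is the number of divisions: log_2(65536) = 16

The recursion tree depth is log_2(65536) = 16. At each level, the problem size is divided by 2, so it takes 16 divisions to reduce to a base case of size 1. The algorithm makes 7 recursive calls at each level.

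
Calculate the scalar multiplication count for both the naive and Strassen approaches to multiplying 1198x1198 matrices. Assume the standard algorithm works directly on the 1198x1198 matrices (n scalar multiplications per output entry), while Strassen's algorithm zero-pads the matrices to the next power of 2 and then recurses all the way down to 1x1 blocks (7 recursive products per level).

Matrix multiplication for 1198x1198 matrices:

Strassen's algorithm requires power-of-2 dimensions. Pad 1198x1198 to 2048x2048 (next power of 2).

Standard algorithm: 1198^3 = 1719374392 multiplications
Strassen's algorithm: 7^(log2(2048)) = 7^11 = 1977326743 multiplications
Difference: 1719374392 - 1977326743 = -257952351 (Strassen uses MORE here due to padding overhead — for small or just-over-power-of-2 n, padding can outweigh the per-level savings)

Standard: 1719374392 multiplications (1198^3). Strassen: 1977326743 multiplications (7^11, after padding to 2048x2048). Strassen reduces 8 recursive multiplications to 7 at each level.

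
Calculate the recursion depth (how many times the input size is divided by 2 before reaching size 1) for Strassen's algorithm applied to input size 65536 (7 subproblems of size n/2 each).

For divide and conquer with division factor 2:

Problem sizes at each level:
Level 0: 65536
Level 1: 32768
Level 2: 16384
Level 3: 8192
Level 4: 4096
Level 5: 2048
Level 6: 1024
Level 7: 512
Level 8: 256
Level 9: 128
Level 10: 64
Level 11: 32
Level 12: 16
Level 13: 8
Level 14: 4
Level 15: 2
Level 16: 1

The root is level 0 and the size-1 base case is level 16 (the tree spans levels 0 through 16, i.e. 17 levels counting the root), so the depth is the number of divisions: log_2(65536) = 16

The recursion tree depth is log_2(65536) = 16. At each level, the problem size is divided by 2, so it takes 16 divisions to reduce to a base case of size 1. The algorithm makes 7 recursive calls at each level.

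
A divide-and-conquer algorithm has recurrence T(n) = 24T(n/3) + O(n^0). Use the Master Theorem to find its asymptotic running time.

Master Theorem for T(n) = 24T(n/3) + O(n^0):

a = 24, b = 3, c = 0
log_b(a) = log_3(24) = 2.8928

Case 1: c = 0 < log_3(24) = 2.8928
T(n) = O(n^(log_3 24))

For T(n) = 24T(n/3) + O(n^0): log_3(24) = 2.8928. This is Case 1 of the Master Theorem (c < log_b(a), work dominated by leaves), giving O(n^(log_3 24)).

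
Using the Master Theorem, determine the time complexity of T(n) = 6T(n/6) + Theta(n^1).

Master Theorem for T(n) = 6T(n/6) + O(n^1):

a = 6, b = 6, c = 1
log_b(a) = log_6(6) = 1.0000

Case 2: c = 1 = log_6(6) = 1.0000
T(n) = O(n^1 log n) = O(n log n)

For T(n) = 6T(n/6) + O(n^1): log_6(6) = 1.0000. This is Case 2 of the Master Theorem (c = log_b(a), equal work at all levels), giving O(n log n).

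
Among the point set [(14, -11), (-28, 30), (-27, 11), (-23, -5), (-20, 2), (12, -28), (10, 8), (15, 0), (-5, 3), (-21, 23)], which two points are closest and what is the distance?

Computing all pairwise distances among 10 points:

d((14, -11), (-28, 30)) = 58.6941
d((14, -11), (-27, 11)) = 46.5296
d((14, -11), (-23, -5)) = 37.4833
d((14, -11), (-20, 2)) = 36.4005
d((14, -11), (12, -28)) = 17.1172
d((14, -11), (10, 8)) = 19.4165
d((14, -11), (15, 0)) = 11.0454
d((14, -11), (-5, 3)) = 23.6008
d((14, -11), (-21, 23)) = 48.7955
d((-28, 30), (-27, 11)) = 19.0263
d((-28, 30), (-23, -5)) = 35.3553
d((-28, 30), (-20, 2)) = 29.1204
d((-28, 30), (12, -28)) = 70.4557
d((-28, 30), (10, 8)) = 43.909
d((-28, 30), (15, 0)) = 52.4309
d((-28, 30), (-5, 3)) = 35.4683
d((-28, 30), (-21, 23)) = 9.8995
d((-27, 11), (-23, -5)) = 16.4924
d((-27, 11), (-20, 2)) = 11.4018
d((-27, 11), (12, -28)) = 55.1543
d((-27, 11), (10, 8)) = 37.1214
d((-27, 11), (15, 0)) = 43.4166
d((-27, 11), (-5, 3)) = 23.4094
d((-27, 11), (-21, 23)) = 13.4164
d((-23, -5), (-20, 2)) = 7.6158 <-- minimum
d((-23, -5), (12, -28)) = 41.8808
d((-23, -5), (10, 8)) = 35.4683
d((-23, -5), (15, 0)) = 38.3275
d((-23, -5), (-5, 3)) = 19.6977
d((-23, -5), (-21, 23)) = 28.0713
d((-20, 2), (12, -28)) = 43.8634
d((-20, 2), (10, 8)) = 30.5941
d((-20, 2), (15, 0)) = 35.0571
d((-20, 2), (-5, 3)) = 15.0333
d((-20, 2), (-21, 23)) = 21.0238
d((12, -28), (10, 8)) = 36.0555
d((12, -28), (15, 0)) = 28.1603
d((12, -28), (-5, 3)) = 35.3553
d((12, -28), (-21, 23)) = 60.7454
d((10, 8), (15, 0)) = 9.434
d((10, 8), (-5, 3)) = 15.8114
d((10, 8), (-21, 23)) = 34.4384
d((15, 0), (-5, 3)) = 20.2237
d((15, 0), (-21, 23)) = 42.72
d((-5, 3), (-21, 23)) = 25.6125

Closest pair: (-23, -5) and (-20, 2) with distance 7.6158

The closest pair is (-23, -5) and (-20, 2) with Euclidean distance 7.6158. For 10 points, brute-force pairwise comparison is shown above. For large n, the divide-and-conquer algorithm (sort by x, recurse on halves, check the dividing strip) achieves O(n log n).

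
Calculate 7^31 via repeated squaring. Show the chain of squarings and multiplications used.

Computing 7^31 by squaring (build up from 7^1; each line after the first costs one multiplication):

7^1 = 7
7^2 = (7^1)^2 = 7^2 = 49
7^3 = 7 * 7^2 = 7 * 49 = 343
7^6 = (7^3)^2 = 343^2 = 117649
7^7 = 7 * 7^6 = 7 * 117649 = 823543
7^14 = (7^7)^2 = 823543^2 = 678223072849
7^15 = 7 * 7^14 = 7 * 678223072849 = 4747561509943
7^30 = (7^15)^2 = 4747561509943^2 = 22539340290692258087863249
7^31 = 7 * 7^30 = 7 * 22539340290692258087863249 = 157775382034845806615042743

Result: 157775382034845806615042743
Multiplications needed: 8 (8 lines after 7^1)

7^31 = 157775382034845806615042743. Using exponentiation by squaring, this requires 8 multiplications. The key idea: if the exponent is even, square the half-power; if odd, multiply by the base once.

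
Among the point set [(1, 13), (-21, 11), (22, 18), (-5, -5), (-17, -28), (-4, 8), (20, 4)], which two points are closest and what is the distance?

Computing all pairwise distances among 7 points:

d((1, 13), (-21, 11)) = 22.0907
d((1, 13), (22, 18)) = 21.587
d((1, 13), (-5, -5)) = 18.9737
d((1, 13), (-17, -28)) = 44.7772
d((1, 13), (-4, 8)) = 7.0711 <-- minimum
d((1, 13), (20, 4)) = 21.0238
d((-21, 11), (22, 18)) = 43.566
d((-21, 11), (-5, -5)) = 22.6274
d((-21, 11), (-17, -28)) = 39.2046
d((-21, 11), (-4, 8)) = 17.2627
d((-21, 11), (20, 4)) = 41.5933
d((22, 18), (-5, -5)) = 35.4683
d((22, 18), (-17, -28)) = 60.3075
d((22, 18), (-4, 8)) = 27.8568
d((22, 18), (20, 4)) = 14.1421
d((-5, -5), (-17, -28)) = 25.9422
d((-5, -5), (-4, 8)) = 13.0384
d((-5, -5), (20, 4)) = 26.5707
d((-17, -28), (-4, 8)) = 38.2753
d((-17, -28), (20, 4)) = 48.9183
d((-4, 8), (20, 4)) = 24.3311

Closest pair: (1, 13) and (-4, 8) with distance 7.0711

The closest pair is (1, 13) and (-4, 8) with Euclidean distance 7.0711. For 7 points, brute-force pairwise comparison is shown above. For large n, the divide-and-conquer algorithm (sort by x, recurse on halves, check the dividing strip) achieves O(n log n).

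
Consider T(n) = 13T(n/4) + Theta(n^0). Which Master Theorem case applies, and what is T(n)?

Master Theorem for T(n) = 13T(n/4) + O(n^0):

a = 13, b = 4, c = 0
log_b(a) = log_4(13) = 1.8502

Case 1: c = 0 < log_4(13) = 1.8502
T(n) = O(n^(log_4 13))

For T(n) = 13T(n/4) + O(n^0): log_4(13) = 1.8502. This is Case 1 of the Master Theorem (c < log_b(a), work dominated by leaves), giving O(n^(log_4 13)).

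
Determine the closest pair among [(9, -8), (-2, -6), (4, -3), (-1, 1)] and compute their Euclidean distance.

Computing all pairwise distances among 4 points:

d((9, -8), (-2, -6)) = 11.1803
d((9, -8), (4, -3)) = 7.0711
d((9, -8), (-1, 1)) = 13.4536
d((-2, -6), (4, -3)) = 6.7082
d((-2, -6), (-1, 1)) = 7.0711
d((4, -3), (-1, 1)) = 6.4031 <-- minimum

Closest pair: (4, -3) and (-1, 1) with distance 6.4031

The closest pair is (4, -3) and (-1, 1) with Euclidean distance 6.4031. For 4 points, brute-force pairwise comparison is shown above. For large n, the divide-and-conquer algorithm (sort by x, recurse on halves, check the dividing strip) achieves O(n log n).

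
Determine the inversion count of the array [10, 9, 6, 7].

Finding inversions in [10, 9, 6, 7]:

(0, 1): arr[0]=10 > arr[1]=9
(0, 2): arr[0]=10 > arr[2]=6
(0, 3): arr[0]=10 > arr[3]=7
(1, 2): arr[1]=9 > arr[2]=6
(1, 3): arr[1]=9 > arr[3]=7

Total inversions: 5

The array has 5 inversion(s): (0,1), (0,2), (0,3), (1,2), (1,3). Each pair (i,j) satisfies i < j and arr[i] > arr[j].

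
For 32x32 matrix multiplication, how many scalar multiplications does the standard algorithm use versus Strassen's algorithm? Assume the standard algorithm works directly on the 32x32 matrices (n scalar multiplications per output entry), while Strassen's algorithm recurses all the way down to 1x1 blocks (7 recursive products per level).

Matrix multiplication for 32x32 matrices:

Standard algorithm: 32^3 = 32768 multiplications
Strassen's algorithm: 7^(log2(32)) = 7^5 = 16807 multiplications
Savings: 32768 - 16807 = 15961 multiplications

Standard: 32768 multiplications (32^3). Strassen: 16807 multiplications (7^5). Strassen reduces 8 recursive multiplications to 7 at each level.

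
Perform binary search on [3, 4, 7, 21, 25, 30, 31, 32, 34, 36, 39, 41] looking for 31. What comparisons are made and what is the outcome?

Binary search for 31 in [3, 4, 7, 21, 25, 30, 31, 32, 34, 36, 39, 41]:

lo=0, hi=11, mid=5, arr[mid]=30 -> 30 < 31, search right half
lo=6, hi=11, mid=8, arr[mid]=34 -> 34 > 31, search left half
lo=6, hi=7, mid=6, arr[mid]=31 -> Found target at index 6!

Binary search finds 31 at index 6 after 3 comparisons. The search repeatedly halves the search space by comparing with the middle element.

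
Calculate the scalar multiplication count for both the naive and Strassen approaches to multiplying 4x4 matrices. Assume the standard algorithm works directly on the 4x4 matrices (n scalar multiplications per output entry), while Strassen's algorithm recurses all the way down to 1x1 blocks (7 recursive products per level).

Matrix multiplication for 4x4 matrices:

Standard algorithm: 4^3 = 64 multiplications
Strassen's algorithm: 7^(log2(4)) = 7^2 = 49 multiplications
Savings: 64 - 49 = 15 multiplications

Standard: 64 multiplications (4^3). Strassen: 49 multiplications (7^2). Strassen reduces 8 recursive multiplications to 7 at each level.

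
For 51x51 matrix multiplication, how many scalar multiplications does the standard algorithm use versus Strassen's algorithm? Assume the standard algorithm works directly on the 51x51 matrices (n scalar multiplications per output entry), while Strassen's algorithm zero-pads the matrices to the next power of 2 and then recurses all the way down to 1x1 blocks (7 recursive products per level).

Matrix multiplication for 51x51 matrices:

Strassen's algorithm requires power-of-2 dimensions. Pad 51x51 to 64x64 (next power of 2).

Standard algorithm: 51^3 = 132651 multiplications
Strassen's algorithm: 7^(log2(64)) = 7^6 = 117649 multiplications
Savings: 132651 - 117649 = 15002 multiplications

Standard: 132651 multiplications (51^3). Strassen: 117649 multiplications (7^6, after padding to 64x64). Strassen reduces 8 recursive multiplications to 7 at each level.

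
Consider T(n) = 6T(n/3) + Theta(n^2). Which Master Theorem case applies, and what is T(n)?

Master Theorem for T(n) = 6T(n/3) + O(n^2):

a = 6, b = 3, c = 2
log_b(a) = log_3(6) = 1.6309

Case 3: c = 2 > log_3(6) = 1.6309
T(n) = O(n^2) = O(n^2)

For T(n) = 6T(n/3) + O(n^2): log_3(6) = 1.6309. This is Case 3 of the Master Theorem (c > log_b(a), work dominated by root), giving O(n^2).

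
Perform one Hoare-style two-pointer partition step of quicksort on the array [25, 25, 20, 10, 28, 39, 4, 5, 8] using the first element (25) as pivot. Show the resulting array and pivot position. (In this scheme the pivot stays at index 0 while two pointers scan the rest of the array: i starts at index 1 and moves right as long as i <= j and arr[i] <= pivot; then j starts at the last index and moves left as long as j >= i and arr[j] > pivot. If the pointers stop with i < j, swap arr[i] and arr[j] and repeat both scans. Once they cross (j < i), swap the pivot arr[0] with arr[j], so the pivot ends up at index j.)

Hoare-style two-pointer partition with pivot = 25:

Initial array: [25, 25, 20, 10, 28, 39, 4, 5, 8]

Pointers start at i = 1, j = 8.
i stops at index 4 (arr[4]=28 > 25), j stops at index 8 (arr[8]=8 <= 25): swap arr[4] and arr[8], array becomes [25, 25, 20, 10, 8, 39, 4, 5, 28]
i stops at index 5 (arr[5]=39 > 25), j stops at index 7 (arr[7]=5 <= 25): swap arr[5] and arr[7], array becomes [25, 25, 20, 10, 8, 5, 4, 39, 28]
i ends at 7, j ends at 6: the pointers have crossed (j < i), so scanning stops.

Swap pivot arr[0] with arr[6] to place pivot at position 6: [4, 25, 20, 10, 8, 5, 25, 39, 28]
Pivot position: 6

After partitioning with pivot 25, the array becomes [4, 25, 20, 10, 8, 5, 25, 39, 28]. The pivot is placed at index 6. All elements to the left of the pivot are <= 25, and all elements to the right are > 25.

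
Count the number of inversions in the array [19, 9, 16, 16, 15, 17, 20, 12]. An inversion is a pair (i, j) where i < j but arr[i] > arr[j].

Finding inversions in [19, 9, 16, 16, 15, 17, 20, 12]:

(0, 1): arr[0]=19 > arr[1]=9
(0, 2): arr[0]=19 > arr[2]=16
(0, 3): arr[0]=19 > arr[3]=16
(0, 4): arr[0]=19 > arr[4]=15
(0, 5): arr[0]=19 > arr[5]=17
(0, 7): arr[0]=19 > arr[7]=12
(2, 4): arr[2]=16 > arr[4]=15
(2, 7): arr[2]=16 > arr[7]=12
(3, 4): arr[3]=16 > arr[4]=15
(3, 7): arr[3]=16 > arr[7]=12
(4, 7): arr[4]=15 > arr[7]=12
(5, 7): arr[5]=17 > arr[7]=12
(6, 7): arr[6]=20 > arr[7]=12

Total inversions: 13

The array has 13 inversion(s): (0,1), (0,2), (0,3), (0,4), (0,5), (0,7), (2,4), (2,7), (3,4), (3,7), (4,7), (5,7), (6,7). Each pair (i,j) satisfies i < j and arr[i] > arr[j].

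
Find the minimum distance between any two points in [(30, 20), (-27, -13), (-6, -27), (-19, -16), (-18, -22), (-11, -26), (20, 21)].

Computing all pairwise distances among 7 points:

d((30, 20), (-27, -13)) = 65.8635
d((30, 20), (-6, -27)) = 59.203
d((30, 20), (-19, -16)) = 60.803
d((30, 20), (-18, -22)) = 63.7809
d((30, 20), (-11, -26)) = 61.6198
d((30, 20), (20, 21)) = 10.0499
d((-27, -13), (-6, -27)) = 25.2389
d((-27, -13), (-19, -16)) = 8.544
d((-27, -13), (-18, -22)) = 12.7279
d((-27, -13), (-11, -26)) = 20.6155
d((-27, -13), (20, 21)) = 58.0086
d((-6, -27), (-19, -16)) = 17.0294
d((-6, -27), (-18, -22)) = 13.0
d((-6, -27), (-11, -26)) = 5.099 <-- minimum
d((-6, -27), (20, 21)) = 54.5894
d((-19, -16), (-18, -22)) = 6.0828
d((-19, -16), (-11, -26)) = 12.8062
d((-19, -16), (20, 21)) = 53.7587
d((-18, -22), (-11, -26)) = 8.0623
d((-18, -22), (20, 21)) = 57.3847
d((-11, -26), (20, 21)) = 56.3028

Closest pair: (-6, -27) and (-11, -26) with distance 5.099

The closest pair is (-6, -27) and (-11, -26) with Euclidean distance 5.099. For 7 points, brute-force pairwise comparison is shown above. For large n, the divide-and-conquer algorithm (sort by x, recurse on halves, check the dividing strip) achieves O(n log n).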